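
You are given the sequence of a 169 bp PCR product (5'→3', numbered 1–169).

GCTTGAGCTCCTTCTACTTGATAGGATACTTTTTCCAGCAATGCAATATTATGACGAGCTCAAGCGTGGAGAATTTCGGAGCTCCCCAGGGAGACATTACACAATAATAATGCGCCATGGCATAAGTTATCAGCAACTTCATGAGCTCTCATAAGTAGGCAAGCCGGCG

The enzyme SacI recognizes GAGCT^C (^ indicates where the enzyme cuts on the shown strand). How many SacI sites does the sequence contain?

4

GAGCTC occurs starting at positions 5, 56, 79, 143.
SacI cuts at 4 sites.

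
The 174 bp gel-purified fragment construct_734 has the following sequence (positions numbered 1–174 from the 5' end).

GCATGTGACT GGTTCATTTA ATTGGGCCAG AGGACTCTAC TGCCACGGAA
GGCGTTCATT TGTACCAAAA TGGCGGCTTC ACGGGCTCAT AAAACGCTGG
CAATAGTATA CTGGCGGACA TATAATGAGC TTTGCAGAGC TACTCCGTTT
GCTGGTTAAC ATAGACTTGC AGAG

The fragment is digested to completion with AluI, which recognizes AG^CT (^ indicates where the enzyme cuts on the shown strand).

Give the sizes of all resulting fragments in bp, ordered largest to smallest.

129, 35, 10 bp

AluI sites (AGCT) start at positions 128, 138.
AluI cuts after base 2 of each site, so after positions 129, 139.
Linear molecule, 2 cuts → 3 fragments:
  1–129 → 129 bp
  130–139 → 10 bp
  140–174 → 35 bp
Sorted largest to smallest: 129, 35, 10 bp.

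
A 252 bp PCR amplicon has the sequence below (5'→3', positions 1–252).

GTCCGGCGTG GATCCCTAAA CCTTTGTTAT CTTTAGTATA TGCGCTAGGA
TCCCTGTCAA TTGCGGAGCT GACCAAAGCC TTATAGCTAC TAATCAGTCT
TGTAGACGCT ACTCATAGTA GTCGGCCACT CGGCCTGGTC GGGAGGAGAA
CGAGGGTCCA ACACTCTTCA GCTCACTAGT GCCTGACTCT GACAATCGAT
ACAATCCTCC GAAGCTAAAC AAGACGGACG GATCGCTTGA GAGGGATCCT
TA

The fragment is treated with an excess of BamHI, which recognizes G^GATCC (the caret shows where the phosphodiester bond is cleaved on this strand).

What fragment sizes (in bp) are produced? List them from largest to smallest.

BamHI sites (GGATCC) start at positions 10, 48, 244.
BamHI cuts after the first base of each site, so after positions 10, 48, 244.
Linear molecule, 3 cuts → 4 fragments:
  1–10 → 10 bp
  11–48 → 38 bp
  49–244 → 196 bp
  245–252 → 8 bp
Sorted largest to smallest: 196, 38, 10, 8 bp.

196, 38, 10, 8 bp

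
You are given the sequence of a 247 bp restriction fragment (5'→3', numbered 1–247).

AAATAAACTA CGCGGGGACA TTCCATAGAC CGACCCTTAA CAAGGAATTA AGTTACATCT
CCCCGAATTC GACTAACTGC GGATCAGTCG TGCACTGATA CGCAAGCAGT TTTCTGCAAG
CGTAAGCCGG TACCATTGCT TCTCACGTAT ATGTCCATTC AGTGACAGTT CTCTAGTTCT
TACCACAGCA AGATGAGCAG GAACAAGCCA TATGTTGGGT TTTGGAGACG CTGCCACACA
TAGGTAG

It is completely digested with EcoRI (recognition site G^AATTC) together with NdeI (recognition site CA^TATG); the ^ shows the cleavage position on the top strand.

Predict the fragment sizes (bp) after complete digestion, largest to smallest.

145, 65, 37 bp

The EcoRI site (GAATTC) starts at position 65.
EcoRI cuts after the first base of each site, so after position 65.
The NdeI site (CATATG) starts at position 209.
NdeI cuts after base 2 of each site, so after position 210.
Combined cut positions: 65, 210.
Linear molecule, 2 cuts → 3 fragments:
  1–65 → 65 bp
  66–210 → 145 bp
  211–247 → 37 bp
Sorted largest to smallest: 145, 65, 37 bp.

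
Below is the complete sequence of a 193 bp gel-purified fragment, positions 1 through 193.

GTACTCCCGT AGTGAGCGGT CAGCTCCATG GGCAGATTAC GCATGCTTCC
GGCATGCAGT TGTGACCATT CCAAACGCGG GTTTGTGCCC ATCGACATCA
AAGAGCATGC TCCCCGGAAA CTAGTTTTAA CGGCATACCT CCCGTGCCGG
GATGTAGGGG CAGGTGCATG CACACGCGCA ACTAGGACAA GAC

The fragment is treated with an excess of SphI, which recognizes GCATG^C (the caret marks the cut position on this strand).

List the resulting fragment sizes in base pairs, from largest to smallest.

SphI sites (GCATGC) start at positions 41, 52, 105, 166.
SphI cuts after base 5 of each site (before the last base), so after positions 45, 56, 109, 170.
Linear molecule, 4 cuts → 5 fragments:
  1–45 → 45 bp
  46–56 → 11 bp
  57–109 → 53 bp
  110–170 → 61 bp
  171–193 → 23 bp
Sorted largest to smallest: 61, 53, 45, 23, 11 bp.

61, 53, 45, 23, 11 bp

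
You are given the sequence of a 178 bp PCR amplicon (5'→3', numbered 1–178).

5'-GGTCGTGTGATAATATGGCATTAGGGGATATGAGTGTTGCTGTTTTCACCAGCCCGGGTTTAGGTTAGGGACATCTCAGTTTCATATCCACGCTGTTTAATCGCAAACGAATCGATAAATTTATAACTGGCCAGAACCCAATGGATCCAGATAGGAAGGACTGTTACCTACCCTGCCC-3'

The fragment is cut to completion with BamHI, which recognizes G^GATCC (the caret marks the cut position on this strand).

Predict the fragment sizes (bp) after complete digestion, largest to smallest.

143, 35 bp

The BamHI site (GGATCC) starts at position 143.
BamHI cuts after the first base of each site, so after position 143.
Linear molecule, 1 cut → 2 fragments:
  1–143 → 143 bp
  144–178 → 35 bp
Sorted largest to smallest: 143, 35 bp.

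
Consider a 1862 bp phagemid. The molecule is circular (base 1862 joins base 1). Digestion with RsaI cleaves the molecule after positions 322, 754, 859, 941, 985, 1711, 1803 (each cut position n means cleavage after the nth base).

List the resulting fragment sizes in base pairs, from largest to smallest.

726, 432, 381, 105, 92, 82, 44 bp

Circular molecule, 7 cuts → 7 fragments:
  754 − 322 = 432 bp
  859 − 754 = 105 bp
  941 − 859 = 82 bp
  985 − 941 = 44 bp
  1711 − 985 = 726 bp
  1803 − 1711 = 92 bp
  wrap: 1862 − 1803 + 322 = 381 bp
Sorted largest to smallest: 726, 432, 381, 105, 92, 82, 44 bp.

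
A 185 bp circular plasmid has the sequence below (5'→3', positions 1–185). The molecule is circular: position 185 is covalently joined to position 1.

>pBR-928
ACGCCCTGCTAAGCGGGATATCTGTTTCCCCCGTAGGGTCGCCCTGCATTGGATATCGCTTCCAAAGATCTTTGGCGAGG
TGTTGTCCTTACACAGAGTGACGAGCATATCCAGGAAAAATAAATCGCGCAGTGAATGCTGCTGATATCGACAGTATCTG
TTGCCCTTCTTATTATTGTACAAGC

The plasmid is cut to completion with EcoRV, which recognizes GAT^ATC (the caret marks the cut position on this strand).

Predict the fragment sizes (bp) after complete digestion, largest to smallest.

92, 58, 35 bp

EcoRV sites (GATATC) start at positions 17, 52, 144.
EcoRV cuts after base 3 of each site, so after positions 19, 54, 146.
Circular molecule, 3 cuts → 3 fragments:
  20–54 → 35 bp
  55–146 → 92 bp
  147–185 then 1–19 → 39 + 19 = 58 bp
Sorted largest to smallest: 92, 58, 35 bp.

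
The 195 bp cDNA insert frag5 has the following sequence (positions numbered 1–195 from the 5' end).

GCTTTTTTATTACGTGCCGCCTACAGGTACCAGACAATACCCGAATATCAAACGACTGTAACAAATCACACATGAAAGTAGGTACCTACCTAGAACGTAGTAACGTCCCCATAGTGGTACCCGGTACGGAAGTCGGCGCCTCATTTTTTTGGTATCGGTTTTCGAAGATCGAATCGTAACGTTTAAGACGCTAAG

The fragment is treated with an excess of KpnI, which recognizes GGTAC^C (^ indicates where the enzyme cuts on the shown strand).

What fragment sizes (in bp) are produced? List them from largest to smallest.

75, 55, 35, 30 bp

KpnI sites (GGTACC) start at positions 26, 81, 116.
KpnI cuts after base 5 of each site (before the last base), so after positions 30, 85, 120.
Linear molecule, 3 cuts → 4 fragments:
  1–30 → 30 bp
  31–85 → 55 bp
  86–120 → 35 bp
  121–195 → 75 bp
Sorted largest to smallest: 75, 55, 35, 30 bp.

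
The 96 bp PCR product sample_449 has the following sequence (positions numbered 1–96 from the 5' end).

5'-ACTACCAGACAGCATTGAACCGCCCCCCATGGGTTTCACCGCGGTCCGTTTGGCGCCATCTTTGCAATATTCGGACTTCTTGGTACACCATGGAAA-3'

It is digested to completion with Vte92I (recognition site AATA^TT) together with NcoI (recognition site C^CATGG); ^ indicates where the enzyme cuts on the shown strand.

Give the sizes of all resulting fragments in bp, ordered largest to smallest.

The Vte92I site (AATATT) starts at position 66.
Vte92I cuts after base 4 of each site, so after position 69.
NcoI sites (CCATGG) start at positions 27, 88.
NcoI cuts after the first base of each site, so after positions 27, 88.
Combined cut positions: 27, 69, 88.
Linear molecule, 3 cuts → 4 fragments:
  1–27 → 27 bp
  28–69 → 42 bp
  70–88 → 19 bp
  89–96 → 8 bp
Sorted largest to smallest: 42, 27, 19, 8 bp.

42, 27, 19, 8 bp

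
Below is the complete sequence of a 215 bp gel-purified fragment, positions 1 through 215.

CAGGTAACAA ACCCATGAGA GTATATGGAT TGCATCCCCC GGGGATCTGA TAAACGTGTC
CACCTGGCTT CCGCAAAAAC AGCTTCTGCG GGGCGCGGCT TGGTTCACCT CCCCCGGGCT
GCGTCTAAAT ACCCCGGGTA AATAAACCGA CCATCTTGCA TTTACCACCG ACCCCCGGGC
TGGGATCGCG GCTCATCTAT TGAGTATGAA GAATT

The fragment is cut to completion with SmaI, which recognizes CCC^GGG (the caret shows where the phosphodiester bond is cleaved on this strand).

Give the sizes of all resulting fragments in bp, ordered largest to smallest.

75, 41, 40, 39, 20 bp

SmaI sites (CCCGGG) start at positions 38, 113, 133, 174.
SmaI cuts after base 3 of each site, so after positions 40, 115, 135, 176.
Linear molecule, 4 cuts → 5 fragments:
  1–40 → 40 bp
  41–115 → 75 bp
  116–135 → 20 bp
  136–176 → 41 bp
  177–215 → 39 bp
Sorted largest to smallest: 75, 41, 40, 39, 20 bp.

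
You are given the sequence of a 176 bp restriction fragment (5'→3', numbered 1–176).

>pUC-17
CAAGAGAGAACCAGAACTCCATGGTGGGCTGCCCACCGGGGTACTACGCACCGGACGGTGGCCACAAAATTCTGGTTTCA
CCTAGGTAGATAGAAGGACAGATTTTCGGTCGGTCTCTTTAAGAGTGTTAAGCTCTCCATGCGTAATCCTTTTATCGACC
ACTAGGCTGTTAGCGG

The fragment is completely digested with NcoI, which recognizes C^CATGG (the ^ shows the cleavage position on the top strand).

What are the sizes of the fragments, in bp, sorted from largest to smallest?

The NcoI site (CCATGG) starts at position 19.
NcoI cuts after the first base of each site, so after position 19.
Linear molecule, 1 cut → 2 fragments:
  1–19 → 19 bp
  20–176 → 157 bp
Sorted largest to smallest: 157, 19 bp.

157, 19 bp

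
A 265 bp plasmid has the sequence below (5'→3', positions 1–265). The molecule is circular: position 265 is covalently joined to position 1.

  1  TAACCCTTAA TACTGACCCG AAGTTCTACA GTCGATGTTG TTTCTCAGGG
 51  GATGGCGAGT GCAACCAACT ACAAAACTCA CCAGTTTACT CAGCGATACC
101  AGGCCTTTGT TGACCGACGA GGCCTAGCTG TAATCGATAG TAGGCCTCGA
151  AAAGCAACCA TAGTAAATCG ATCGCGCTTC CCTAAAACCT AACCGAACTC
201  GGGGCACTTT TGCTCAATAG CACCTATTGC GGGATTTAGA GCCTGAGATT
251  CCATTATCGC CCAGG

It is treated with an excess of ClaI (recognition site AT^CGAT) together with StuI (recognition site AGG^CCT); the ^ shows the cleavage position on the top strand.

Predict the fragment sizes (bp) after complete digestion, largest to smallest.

ClaI sites (ATCGAT) start at positions 133, 167.
ClaI cuts after base 2 of each site, so after positions 134, 168.
StuI sites (AGGCCT) start at positions 101, 120, 142.
StuI cuts after base 3 of each site, so after positions 103, 122, 144.
Combined cut positions: 103, 122, 134, 144, 168.
Circular molecule, 5 cuts → 5 fragments:
  104–122 → 19 bp
  123–134 → 12 bp
  135–144 → 10 bp
  145–168 → 24 bp
  169–265 then 1–103 → 97 + 103 = 200 bp
Sorted largest to smallest: 200, 24, 19, 12, 10 bp.

200, 24, 19, 12, 10 bp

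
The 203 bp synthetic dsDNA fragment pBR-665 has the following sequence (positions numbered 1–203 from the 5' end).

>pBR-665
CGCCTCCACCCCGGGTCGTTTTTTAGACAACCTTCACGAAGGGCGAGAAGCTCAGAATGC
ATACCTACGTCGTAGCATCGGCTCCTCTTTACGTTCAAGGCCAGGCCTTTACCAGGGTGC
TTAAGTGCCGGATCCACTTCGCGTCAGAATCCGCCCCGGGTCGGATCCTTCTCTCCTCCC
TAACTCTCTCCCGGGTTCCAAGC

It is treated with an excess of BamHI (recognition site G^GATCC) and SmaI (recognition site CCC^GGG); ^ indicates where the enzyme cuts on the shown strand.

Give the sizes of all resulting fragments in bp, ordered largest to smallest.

BamHI sites (GGATCC) start at positions 130, 163.
BamHI cuts after the first base of each site, so after positions 130, 163.
SmaI sites (CCCGGG) start at positions 10, 155, 190.
SmaI cuts after base 3 of each site, so after positions 12, 157, 192.
Combined cut positions: 12, 130, 157, 163, 192.
Linear molecule, 5 cuts → 6 fragments:
  1–12 → 12 bp
  13–130 → 118 bp
  131–157 → 27 bp
  158–163 → 6 bp
  164–192 → 29 bp
  193–203 → 11 bp
Sorted largest to smallest: 118, 29, 27, 12, 11, 6 bp.

118, 29, 27, 12, 11, 6 bp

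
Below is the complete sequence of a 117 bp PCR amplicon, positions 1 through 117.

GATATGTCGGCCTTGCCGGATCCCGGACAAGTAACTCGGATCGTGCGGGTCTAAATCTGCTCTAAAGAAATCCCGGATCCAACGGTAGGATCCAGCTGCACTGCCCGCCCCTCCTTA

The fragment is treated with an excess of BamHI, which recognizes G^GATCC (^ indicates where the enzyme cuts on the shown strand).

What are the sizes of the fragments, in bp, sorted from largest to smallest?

57, 29, 18, 13 bp

BamHI sites (GGATCC) start at positions 18, 75, 88.
BamHI cuts after the first base of each site, so after positions 18, 75, 88.
Linear molecule, 3 cuts → 4 fragments:
  1–18 → 18 bp
  19–75 → 57 bp
  76–88 → 13 bp
  89–117 → 29 bp
Sorted largest to smallest: 57, 29, 18, 13 bp.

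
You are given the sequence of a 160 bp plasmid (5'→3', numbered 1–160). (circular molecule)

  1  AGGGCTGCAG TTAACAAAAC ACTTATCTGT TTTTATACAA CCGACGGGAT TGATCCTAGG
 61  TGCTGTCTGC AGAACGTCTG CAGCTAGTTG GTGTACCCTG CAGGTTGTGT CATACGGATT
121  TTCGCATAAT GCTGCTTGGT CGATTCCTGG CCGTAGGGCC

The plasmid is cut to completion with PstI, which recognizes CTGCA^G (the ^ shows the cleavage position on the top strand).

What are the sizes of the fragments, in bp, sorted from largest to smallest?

67, 62, 20, 11 bp

PstI sites (CTGCAG) start at positions 5, 67, 78, 98.
PstI cuts after base 5 of each site (before the last base), so after positions 9, 71, 82, 102.
Circular molecule, 4 cuts → 4 fragments:
  10–71 → 62 bp
  72–82 → 11 bp
  83–102 → 20 bp
  103–160 then 1–9 → 58 + 9 = 67 bp
Sorted largest to smallest: 67, 62, 20, 11 bp.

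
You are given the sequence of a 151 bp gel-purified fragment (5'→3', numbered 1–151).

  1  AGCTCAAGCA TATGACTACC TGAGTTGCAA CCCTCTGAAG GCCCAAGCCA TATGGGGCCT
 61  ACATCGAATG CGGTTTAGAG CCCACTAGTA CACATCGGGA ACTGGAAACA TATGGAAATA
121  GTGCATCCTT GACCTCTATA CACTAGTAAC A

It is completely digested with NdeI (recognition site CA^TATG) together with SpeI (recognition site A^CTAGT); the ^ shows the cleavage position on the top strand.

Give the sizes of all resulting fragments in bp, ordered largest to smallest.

NdeI sites (CATATG) start at positions 9, 49, 109.
NdeI cuts after base 2 of each site, so after positions 10, 50, 110.
SpeI sites (ACTAGT) start at positions 84, 142.
SpeI cuts after the first base of each site, so after positions 84, 142.
Combined cut positions: 10, 50, 84, 110, 142.
Linear molecule, 5 cuts → 6 fragments:
  1–10 → 10 bp
  11–50 → 40 bp
  51–84 → 34 bp
  85–110 → 26 bp
  111–142 → 32 bp
  143–151 → 9 bp
Sorted largest to smallest: 40, 34, 32, 26, 10, 9 bp.

40, 34, 32, 26, 10, 9 bp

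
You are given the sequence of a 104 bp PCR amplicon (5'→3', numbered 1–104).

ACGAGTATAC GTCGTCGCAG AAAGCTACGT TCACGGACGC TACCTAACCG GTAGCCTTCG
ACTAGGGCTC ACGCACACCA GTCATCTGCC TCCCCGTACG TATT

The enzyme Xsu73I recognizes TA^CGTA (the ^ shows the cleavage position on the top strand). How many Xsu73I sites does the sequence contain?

TACGTA occurs starting at position 97.
Xsu73I cuts at 1 site.

1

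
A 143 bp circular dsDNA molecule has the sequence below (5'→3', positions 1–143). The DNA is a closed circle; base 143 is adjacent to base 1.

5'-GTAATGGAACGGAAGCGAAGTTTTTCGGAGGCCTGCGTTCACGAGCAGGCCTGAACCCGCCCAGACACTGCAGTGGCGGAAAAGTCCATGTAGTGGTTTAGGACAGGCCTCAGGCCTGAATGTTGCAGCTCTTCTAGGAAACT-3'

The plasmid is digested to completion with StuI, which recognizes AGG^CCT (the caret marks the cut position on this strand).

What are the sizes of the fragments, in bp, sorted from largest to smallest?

StuI sites (AGGCCT) start at positions 29, 47, 105, 112.
StuI cuts after base 3 of each site, so after positions 31, 49, 107, 114.
Circular molecule, 4 cuts → 4 fragments:
  32–49 → 18 bp
  50–107 → 58 bp
  108–114 → 7 bp
  115–143 then 1–31 → 29 + 31 = 60 bp
Sorted largest to smallest: 60, 58, 18, 7 bp.

60, 58, 18, 7 bp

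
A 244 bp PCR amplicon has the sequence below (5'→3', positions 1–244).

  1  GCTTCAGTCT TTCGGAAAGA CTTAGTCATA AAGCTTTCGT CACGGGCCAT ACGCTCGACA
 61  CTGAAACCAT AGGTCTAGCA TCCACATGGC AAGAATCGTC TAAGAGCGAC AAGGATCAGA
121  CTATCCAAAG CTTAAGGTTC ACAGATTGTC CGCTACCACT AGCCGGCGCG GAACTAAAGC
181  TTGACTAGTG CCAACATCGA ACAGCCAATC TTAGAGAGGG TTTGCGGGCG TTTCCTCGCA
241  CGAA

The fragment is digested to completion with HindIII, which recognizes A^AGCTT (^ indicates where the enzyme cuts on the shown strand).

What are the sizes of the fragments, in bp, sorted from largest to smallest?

97, 67, 49, 31 bp

HindIII sites (AAGCTT) start at positions 31, 128, 177.
HindIII cuts after the first base of each site, so after positions 31, 128, 177.
Linear molecule, 3 cuts → 4 fragments:
  1–31 → 31 bp
  32–128 → 97 bp
  129–177 → 49 bp
  178–244 → 67 bp
Sorted largest to smallest: 97, 67, 49, 31 bp.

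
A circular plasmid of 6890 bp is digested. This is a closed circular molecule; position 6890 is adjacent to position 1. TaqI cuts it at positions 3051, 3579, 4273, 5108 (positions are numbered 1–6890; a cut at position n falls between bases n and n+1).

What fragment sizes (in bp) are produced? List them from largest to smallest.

4833, 835, 694, 528 bp

Circular molecule, 4 cuts → 4 fragments:
  3579 − 3051 = 528 bp
  4273 − 3579 = 694 bp
  5108 − 4273 = 835 bp
  wrap: 6890 − 5108 + 3051 = 4833 bp
Sorted largest to smallest: 4833, 835, 694, 528 bp.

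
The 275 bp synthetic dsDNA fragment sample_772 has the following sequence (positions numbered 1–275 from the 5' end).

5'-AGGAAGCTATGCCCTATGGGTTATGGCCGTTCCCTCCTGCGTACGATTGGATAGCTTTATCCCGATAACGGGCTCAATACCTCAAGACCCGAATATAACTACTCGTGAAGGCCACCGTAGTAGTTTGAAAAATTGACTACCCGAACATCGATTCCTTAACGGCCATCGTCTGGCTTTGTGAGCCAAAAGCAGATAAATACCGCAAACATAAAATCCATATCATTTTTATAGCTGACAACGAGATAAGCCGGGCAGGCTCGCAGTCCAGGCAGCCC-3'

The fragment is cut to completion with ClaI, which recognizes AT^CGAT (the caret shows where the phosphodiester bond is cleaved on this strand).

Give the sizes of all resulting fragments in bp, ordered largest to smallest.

The ClaI site (ATCGAT) starts at position 147.
ClaI cuts after base 2 of each site, so after position 148.
Linear molecule, 1 cut → 2 fragments:
  1–148 → 148 bp
  149–275 → 127 bp
Sorted largest to smallest: 148, 127 bp.

148, 127 bp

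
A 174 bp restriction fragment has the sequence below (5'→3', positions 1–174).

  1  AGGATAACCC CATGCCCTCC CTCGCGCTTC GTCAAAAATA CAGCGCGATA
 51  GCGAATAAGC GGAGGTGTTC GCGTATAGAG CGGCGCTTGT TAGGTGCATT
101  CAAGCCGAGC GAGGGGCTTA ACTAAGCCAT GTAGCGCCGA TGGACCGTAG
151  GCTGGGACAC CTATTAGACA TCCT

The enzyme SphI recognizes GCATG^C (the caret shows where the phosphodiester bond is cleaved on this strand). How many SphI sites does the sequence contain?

No occurrence of GCATGC is present in the sequence.
SphI does not cut: 0 sites.

0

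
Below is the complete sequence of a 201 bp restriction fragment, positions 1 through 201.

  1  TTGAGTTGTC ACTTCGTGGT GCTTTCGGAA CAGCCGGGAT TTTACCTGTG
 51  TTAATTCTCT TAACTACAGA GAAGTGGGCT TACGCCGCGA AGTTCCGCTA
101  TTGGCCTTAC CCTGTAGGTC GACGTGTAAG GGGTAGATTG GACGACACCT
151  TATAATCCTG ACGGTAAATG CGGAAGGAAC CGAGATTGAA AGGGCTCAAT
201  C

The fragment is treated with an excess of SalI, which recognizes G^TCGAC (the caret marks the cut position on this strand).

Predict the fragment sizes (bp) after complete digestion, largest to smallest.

118, 83 bp

The SalI site (GTCGAC) starts at position 118.
SalI cuts after the first base of each site, so after position 118.
Linear molecule, 1 cut → 2 fragments:
  1–118 → 118 bp
  119–201 → 83 bp
Sorted largest to smallest: 118, 83 bp.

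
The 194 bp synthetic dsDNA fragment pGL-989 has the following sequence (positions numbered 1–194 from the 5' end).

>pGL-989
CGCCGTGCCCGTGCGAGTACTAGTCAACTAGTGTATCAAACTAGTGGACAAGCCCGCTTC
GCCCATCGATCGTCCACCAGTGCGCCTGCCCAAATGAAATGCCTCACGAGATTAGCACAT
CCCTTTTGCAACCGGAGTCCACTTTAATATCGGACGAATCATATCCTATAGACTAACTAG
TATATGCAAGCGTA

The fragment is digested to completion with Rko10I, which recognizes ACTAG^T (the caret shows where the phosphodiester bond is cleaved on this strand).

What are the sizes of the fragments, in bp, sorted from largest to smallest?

136, 23, 14, 13, 8 bp

Rko10I sites (ACTAGT) start at positions 19, 27, 40, 176.
Rko10I cuts after base 5 of each site (before the last base), so after positions 23, 31, 44, 180.
Linear molecule, 4 cuts → 5 fragments:
  1–23 → 23 bp
  24–31 → 8 bp
  32–44 → 13 bp
  45–180 → 136 bp
  181–194 → 14 bp
Sorted largest to smallest: 136, 23, 14, 13, 8 bp.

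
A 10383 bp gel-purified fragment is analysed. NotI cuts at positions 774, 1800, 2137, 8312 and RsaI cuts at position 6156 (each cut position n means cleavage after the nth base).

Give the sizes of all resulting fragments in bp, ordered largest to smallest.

Combined cut positions (sorted): 774, 1800, 2137, 6156, 8312.
Linear molecule, 5 cuts → 6 fragments:
  774 − 0 = 774 bp
  1800 − 774 = 1026 bp
  2137 − 1800 = 337 bp
  6156 − 2137 = 4019 bp
  8312 − 6156 = 2156 bp
  10383 − 8312 = 2071 bp
Sorted largest to smallest: 4019, 2156, 2071, 1026, 774, 337 bp.

4019, 2156, 2071, 1026, 774, 337 bp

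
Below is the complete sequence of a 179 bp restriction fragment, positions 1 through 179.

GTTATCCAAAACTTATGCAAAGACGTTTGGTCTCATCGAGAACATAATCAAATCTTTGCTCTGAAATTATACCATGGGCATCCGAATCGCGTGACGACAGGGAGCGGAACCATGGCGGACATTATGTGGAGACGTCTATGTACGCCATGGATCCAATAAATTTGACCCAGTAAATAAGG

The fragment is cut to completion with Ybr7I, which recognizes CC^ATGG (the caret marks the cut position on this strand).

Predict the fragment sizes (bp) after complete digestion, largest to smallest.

73, 38, 35, 33 bp

Ybr7I sites (CCATGG) start at positions 72, 110, 145.
Ybr7I cuts after base 2 of each site, so after positions 73, 111, 146.
Linear molecule, 3 cuts → 4 fragments:
  1–73 → 73 bp
  74–111 → 38 bp
  112–146 → 35 bp
  147–179 → 33 bp
Sorted largest to smallest: 73, 38, 35, 33 bp.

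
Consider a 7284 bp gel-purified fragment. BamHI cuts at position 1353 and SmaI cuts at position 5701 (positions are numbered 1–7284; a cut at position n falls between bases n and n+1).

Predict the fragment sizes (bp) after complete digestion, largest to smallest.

Combined cut positions (sorted): 1353, 5701.
Linear molecule, 2 cuts → 3 fragments:
  1353 − 0 = 1353 bp
  5701 − 1353 = 4348 bp
  7284 − 5701 = 1583 bp
Sorted largest to smallest: 4348, 1583, 1353 bp.

4348, 1583, 1353 bp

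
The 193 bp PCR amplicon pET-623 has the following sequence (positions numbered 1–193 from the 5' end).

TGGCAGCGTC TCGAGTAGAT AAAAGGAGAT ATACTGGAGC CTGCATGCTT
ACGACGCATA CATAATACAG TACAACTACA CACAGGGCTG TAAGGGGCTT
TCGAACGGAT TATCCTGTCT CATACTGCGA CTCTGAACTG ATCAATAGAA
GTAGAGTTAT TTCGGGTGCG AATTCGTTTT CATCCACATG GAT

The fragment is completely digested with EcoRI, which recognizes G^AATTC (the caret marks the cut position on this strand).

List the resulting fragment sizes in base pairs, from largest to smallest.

The EcoRI site (GAATTC) starts at position 170.
EcoRI cuts after the first base of each site, so after position 170.
Linear molecule, 1 cut → 2 fragments:
  1–170 → 170 bp
  171–193 → 23 bp
Sorted largest to smallest: 170, 23 bp.

170, 23 bp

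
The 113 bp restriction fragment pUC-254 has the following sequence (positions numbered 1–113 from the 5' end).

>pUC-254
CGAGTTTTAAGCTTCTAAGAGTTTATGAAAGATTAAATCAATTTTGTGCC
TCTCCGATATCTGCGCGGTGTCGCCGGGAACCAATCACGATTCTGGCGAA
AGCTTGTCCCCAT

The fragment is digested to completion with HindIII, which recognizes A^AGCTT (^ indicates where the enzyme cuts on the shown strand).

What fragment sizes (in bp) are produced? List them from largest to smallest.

HindIII sites (AAGCTT) start at positions 9, 100.
HindIII cuts after the first base of each site, so after positions 9, 100.
Linear molecule, 2 cuts → 3 fragments:
  1–9 → 9 bp
  10–100 → 91 bp
  101–113 → 13 bp
Sorted largest to smallest: 91, 13, 9 bp.

91, 13, 9 bp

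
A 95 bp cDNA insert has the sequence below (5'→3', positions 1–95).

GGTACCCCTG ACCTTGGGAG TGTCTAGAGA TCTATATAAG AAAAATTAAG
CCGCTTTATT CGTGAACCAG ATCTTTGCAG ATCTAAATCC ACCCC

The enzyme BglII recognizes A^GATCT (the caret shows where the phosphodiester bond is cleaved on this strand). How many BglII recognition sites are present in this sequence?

3

AGATCT occurs starting at positions 28, 69, 79.
BglII cuts at 3 sites.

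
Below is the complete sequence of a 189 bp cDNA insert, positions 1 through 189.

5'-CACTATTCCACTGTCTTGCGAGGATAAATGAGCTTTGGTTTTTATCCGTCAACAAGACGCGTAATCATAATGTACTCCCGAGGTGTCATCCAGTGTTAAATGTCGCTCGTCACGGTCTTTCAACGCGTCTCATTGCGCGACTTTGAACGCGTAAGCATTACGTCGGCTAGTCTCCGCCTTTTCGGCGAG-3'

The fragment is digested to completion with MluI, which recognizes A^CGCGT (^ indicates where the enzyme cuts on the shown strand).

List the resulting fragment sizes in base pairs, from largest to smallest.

66, 57, 42, 24 bp

MluI sites (ACGCGT) start at positions 57, 123, 147.
MluI cuts after the first base of each site, so after positions 57, 123, 147.
Linear molecule, 3 cuts → 4 fragments:
  1–57 → 57 bp
  58–123 → 66 bp
  124–147 → 24 bp
  148–189 → 42 bp
Sorted largest to smallest: 66, 57, 42, 24 bp.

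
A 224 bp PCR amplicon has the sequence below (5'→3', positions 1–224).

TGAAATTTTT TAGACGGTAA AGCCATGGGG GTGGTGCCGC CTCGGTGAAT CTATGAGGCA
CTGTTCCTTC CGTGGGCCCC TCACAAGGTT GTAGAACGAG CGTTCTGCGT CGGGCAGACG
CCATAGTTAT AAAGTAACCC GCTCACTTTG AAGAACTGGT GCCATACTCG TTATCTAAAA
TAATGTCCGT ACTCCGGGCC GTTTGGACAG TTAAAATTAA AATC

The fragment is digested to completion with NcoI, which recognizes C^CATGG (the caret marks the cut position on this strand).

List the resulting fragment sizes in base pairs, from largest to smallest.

201, 23 bp

The NcoI site (CCATGG) starts at position 23.
NcoI cuts after the first base of each site, so after position 23.
Linear molecule, 1 cut → 2 fragments:
  1–23 → 23 bp
  24–224 → 201 bp
Sorted largest to smallest: 201, 23 bp.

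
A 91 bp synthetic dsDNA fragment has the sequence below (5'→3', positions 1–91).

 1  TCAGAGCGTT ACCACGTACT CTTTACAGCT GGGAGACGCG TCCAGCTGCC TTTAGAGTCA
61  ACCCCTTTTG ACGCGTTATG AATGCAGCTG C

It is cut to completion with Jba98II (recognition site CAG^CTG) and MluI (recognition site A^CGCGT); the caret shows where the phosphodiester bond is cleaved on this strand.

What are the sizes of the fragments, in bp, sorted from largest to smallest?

28, 26, 16, 9, 8, 4 bp

Jba98II sites (CAGCTG) start at positions 26, 43, 85.
Jba98II cuts after base 3 of each site, so after positions 28, 45, 87.
MluI sites (ACGCGT) start at positions 36, 71.
MluI cuts after the first base of each site, so after positions 36, 71.
Combined cut positions: 28, 36, 45, 71, 87.
Linear molecule, 5 cuts → 6 fragments:
  1–28 → 28 bp
  29–36 → 8 bp
  37–45 → 9 bp
  46–71 → 26 bp
  72–87 → 16 bp
  88–91 → 4 bp
Sorted largest to smallest: 28, 26, 16, 9, 8, 4 bp.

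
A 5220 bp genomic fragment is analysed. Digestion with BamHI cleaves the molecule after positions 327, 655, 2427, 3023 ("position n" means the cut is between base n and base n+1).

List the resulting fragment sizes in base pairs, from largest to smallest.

Linear molecule, 4 cuts → 5 fragments:
  327 − 0 = 327 bp
  655 − 327 = 328 bp
  2427 − 655 = 1772 bp
  3023 − 2427 = 596 bp
  5220 − 3023 = 2197 bp
Sorted largest to smallest: 2197, 1772, 596, 328, 327 bp.

2197, 1772, 596, 328, 327 bp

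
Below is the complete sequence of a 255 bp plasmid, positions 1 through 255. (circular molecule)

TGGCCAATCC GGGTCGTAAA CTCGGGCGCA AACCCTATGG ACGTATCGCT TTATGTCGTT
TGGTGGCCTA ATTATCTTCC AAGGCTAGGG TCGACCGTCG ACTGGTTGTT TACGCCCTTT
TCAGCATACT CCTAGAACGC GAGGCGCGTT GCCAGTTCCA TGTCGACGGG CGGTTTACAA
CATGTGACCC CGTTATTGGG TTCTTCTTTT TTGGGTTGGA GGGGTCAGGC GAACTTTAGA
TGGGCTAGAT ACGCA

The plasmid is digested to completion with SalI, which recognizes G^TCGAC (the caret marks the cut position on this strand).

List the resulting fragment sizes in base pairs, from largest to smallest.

SalI sites (GTCGAC) start at positions 90, 97, 162.
SalI cuts after the first base of each site, so after positions 90, 97, 162.
Circular molecule, 3 cuts → 3 fragments:
  91–97 → 7 bp
  98–162 → 65 bp
  163–255 then 1–90 → 93 + 90 = 183 bp
Sorted largest to smallest: 183, 65, 7 bp.

183, 65, 7 bp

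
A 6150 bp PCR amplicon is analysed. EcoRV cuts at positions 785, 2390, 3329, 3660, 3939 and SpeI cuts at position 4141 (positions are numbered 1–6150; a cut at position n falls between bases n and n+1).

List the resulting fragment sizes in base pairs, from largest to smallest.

Combined cut positions (sorted): 785, 2390, 3329, 3660, 3939, 4141.
Linear molecule, 6 cuts → 7 fragments:
  785 − 0 = 785 bp
  2390 − 785 = 1605 bp
  3329 − 2390 = 939 bp
  3660 − 3329 = 331 bp
  3939 − 3660 = 279 bp
  4141 − 3939 = 202 bp
  6150 − 4141 = 2009 bp
Sorted largest to smallest: 2009, 1605, 939, 785, 331, 279, 202 bp.

2009, 1605, 939, 785, 331, 279, 202 bp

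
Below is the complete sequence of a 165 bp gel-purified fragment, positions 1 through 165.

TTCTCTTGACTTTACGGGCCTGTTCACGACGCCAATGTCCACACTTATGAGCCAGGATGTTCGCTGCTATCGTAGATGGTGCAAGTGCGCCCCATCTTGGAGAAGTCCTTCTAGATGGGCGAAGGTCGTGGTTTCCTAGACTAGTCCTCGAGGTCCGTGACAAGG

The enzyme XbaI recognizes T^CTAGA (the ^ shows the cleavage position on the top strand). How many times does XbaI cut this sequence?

1

TCTAGA occurs starting at position 110.
XbaI cuts at 1 site.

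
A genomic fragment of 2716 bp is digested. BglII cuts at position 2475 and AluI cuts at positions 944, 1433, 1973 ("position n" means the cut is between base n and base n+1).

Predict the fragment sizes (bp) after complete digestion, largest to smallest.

Combined cut positions (sorted): 944, 1433, 1973, 2475.
Linear molecule, 4 cuts → 5 fragments:
  944 − 0 = 944 bp
  1433 − 944 = 489 bp
  1973 − 1433 = 540 bp
  2475 − 1973 = 502 bp
  2716 − 2475 = 241 bp
Sorted largest to smallest: 944, 540, 502, 489, 241 bp.

944, 540, 502, 489, 241 bp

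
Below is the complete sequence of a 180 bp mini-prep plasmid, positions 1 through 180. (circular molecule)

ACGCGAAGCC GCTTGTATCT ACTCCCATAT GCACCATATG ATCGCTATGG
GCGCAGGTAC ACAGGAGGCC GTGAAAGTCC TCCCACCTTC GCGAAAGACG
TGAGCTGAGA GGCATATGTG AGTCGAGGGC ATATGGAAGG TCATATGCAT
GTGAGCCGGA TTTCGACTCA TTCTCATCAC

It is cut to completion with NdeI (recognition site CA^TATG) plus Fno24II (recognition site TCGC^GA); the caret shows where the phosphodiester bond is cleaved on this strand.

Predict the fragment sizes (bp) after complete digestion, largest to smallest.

NdeI sites (CATATG) start at positions 26, 35, 113, 130, 142.
NdeI cuts after base 2 of each site, so after positions 27, 36, 114, 131, 143.
The Fno24II site (TCGCGA) starts at position 89.
Fno24II cuts after base 4 of each site, so after position 92.
Combined cut positions: 27, 36, 92, 114, 131, 143.
Circular molecule, 6 cuts → 6 fragments:
  28–36 → 9 bp
  37–92 → 56 bp
  93–114 → 22 bp
  115–131 → 17 bp
  132–143 → 12 bp
  144–180 then 1–27 → 37 + 27 = 64 bp
Sorted largest to smallest: 64, 56, 22, 17, 12, 9 bp.

64, 56, 22, 17, 12, 9 bp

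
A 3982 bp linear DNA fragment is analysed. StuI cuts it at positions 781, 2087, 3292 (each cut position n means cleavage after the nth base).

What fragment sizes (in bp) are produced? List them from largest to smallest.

1306, 1205, 781, 690 bp

Linear molecule, 3 cuts → 4 fragments:
  781 − 0 = 781 bp
  2087 − 781 = 1306 bp
  3292 − 2087 = 1205 bp
  3982 − 3292 = 690 bp
Sorted largest to smallest: 1306, 1205, 781, 690 bp.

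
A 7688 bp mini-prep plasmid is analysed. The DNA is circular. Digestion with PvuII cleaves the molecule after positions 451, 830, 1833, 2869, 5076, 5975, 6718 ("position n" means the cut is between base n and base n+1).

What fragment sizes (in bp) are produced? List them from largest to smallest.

2207, 1421, 1036, 1003, 899, 743, 379 bp

Circular molecule, 7 cuts → 7 fragments:
  830 − 451 = 379 bp
  1833 − 830 = 1003 bp
  2869 − 1833 = 1036 bp
  5076 − 2869 = 2207 bp
  5975 − 5076 = 899 bp
  6718 − 5975 = 743 bp
  wrap: 7688 − 6718 + 451 = 1421 bp
Sorted largest to smallest: 2207, 1421, 1036, 1003, 899, 743, 379 bp.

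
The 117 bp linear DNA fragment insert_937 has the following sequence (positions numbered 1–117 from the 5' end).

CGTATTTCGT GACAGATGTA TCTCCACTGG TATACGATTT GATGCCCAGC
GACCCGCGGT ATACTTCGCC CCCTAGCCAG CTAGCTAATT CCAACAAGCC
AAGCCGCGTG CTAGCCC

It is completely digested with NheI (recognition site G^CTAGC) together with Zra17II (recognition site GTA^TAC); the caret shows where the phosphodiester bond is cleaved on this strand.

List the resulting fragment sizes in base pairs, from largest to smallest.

NheI sites (GCTAGC) start at positions 80, 110.
NheI cuts after the first base of each site, so after positions 80, 110.
Zra17II sites (GTATAC) start at positions 30, 59.
Zra17II cuts after base 3 of each site, so after positions 32, 61.
Combined cut positions: 32, 61, 80, 110.
Linear molecule, 4 cuts → 5 fragments:
  1–32 → 32 bp
  33–61 → 29 bp
  62–80 → 19 bp
  81–110 → 30 bp
  111–117 → 7 bp
Sorted largest to smallest: 32, 30, 29, 19, 7 bp.

32, 30, 29, 19, 7 bp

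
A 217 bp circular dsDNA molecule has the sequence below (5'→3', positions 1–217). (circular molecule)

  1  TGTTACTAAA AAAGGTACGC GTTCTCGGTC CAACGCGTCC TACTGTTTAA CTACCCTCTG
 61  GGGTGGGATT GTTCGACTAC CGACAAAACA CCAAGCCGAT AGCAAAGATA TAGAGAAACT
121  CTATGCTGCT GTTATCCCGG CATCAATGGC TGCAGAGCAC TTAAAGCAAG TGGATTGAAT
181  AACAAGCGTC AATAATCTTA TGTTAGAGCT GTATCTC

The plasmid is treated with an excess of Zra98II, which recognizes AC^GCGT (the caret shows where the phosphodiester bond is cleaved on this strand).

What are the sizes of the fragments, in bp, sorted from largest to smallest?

Zra98II sites (ACGCGT) start at positions 17, 33.
Zra98II cuts after base 2 of each site, so after positions 18, 34.
Circular molecule, 2 cuts → 2 fragments:
  19–34 → 16 bp
  35–217 then 1–18 → 183 + 18 = 201 bp
Sorted largest to smallest: 201, 16 bp.

201, 16 bp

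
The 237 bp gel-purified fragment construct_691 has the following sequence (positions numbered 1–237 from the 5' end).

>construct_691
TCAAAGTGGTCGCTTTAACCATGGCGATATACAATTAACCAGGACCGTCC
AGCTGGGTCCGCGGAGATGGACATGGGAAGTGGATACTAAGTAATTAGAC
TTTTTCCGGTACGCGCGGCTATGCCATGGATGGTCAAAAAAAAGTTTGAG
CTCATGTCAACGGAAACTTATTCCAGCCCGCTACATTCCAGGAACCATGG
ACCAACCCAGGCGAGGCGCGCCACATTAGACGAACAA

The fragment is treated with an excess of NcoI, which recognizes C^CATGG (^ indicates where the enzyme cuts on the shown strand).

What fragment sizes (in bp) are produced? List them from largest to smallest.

105, 71, 42, 19 bp

NcoI sites (CCATGG) start at positions 19, 124, 195.
NcoI cuts after the first base of each site, so after positions 19, 124, 195.
Linear molecule, 3 cuts → 4 fragments:
  1–19 → 19 bp
  20–124 → 105 bp
  125–195 → 71 bp
  196–237 → 42 bp
Sorted largest to smallest: 105, 71, 42, 19 bp.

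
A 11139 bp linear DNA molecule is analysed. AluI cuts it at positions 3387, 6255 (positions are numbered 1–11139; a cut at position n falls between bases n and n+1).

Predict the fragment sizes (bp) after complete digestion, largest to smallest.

Linear molecule, 2 cuts → 3 fragments:
  3387 − 0 = 3387 bp
  6255 − 3387 = 2868 bp
  11139 − 6255 = 4884 bp
Sorted largest to smallest: 4884, 3387, 2868 bp.

4884, 3387, 2868 bp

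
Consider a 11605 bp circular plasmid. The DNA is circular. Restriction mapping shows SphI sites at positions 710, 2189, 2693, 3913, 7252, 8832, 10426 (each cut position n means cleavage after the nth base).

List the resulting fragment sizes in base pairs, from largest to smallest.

Circular molecule, 7 cuts → 7 fragments:
  2189 − 710 = 1479 bp
  2693 − 2189 = 504 bp
  3913 − 2693 = 1220 bp
  7252 − 3913 = 3339 bp
  8832 − 7252 = 1580 bp
  10426 − 8832 = 1594 bp
  wrap: 11605 − 10426 + 710 = 1889 bp
Sorted largest to smallest: 3339, 1889, 1594, 1580, 1479, 1220, 504 bp.

3339, 1889, 1594, 1580, 1479, 1220, 504 bp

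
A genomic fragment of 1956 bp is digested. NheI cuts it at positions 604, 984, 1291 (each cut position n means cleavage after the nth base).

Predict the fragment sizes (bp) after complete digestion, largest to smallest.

665, 604, 380, 307 bp

Linear molecule, 3 cuts → 4 fragments:
  604 − 0 = 604 bp
  984 − 604 = 380 bp
  1291 − 984 = 307 bp
  1956 − 1291 = 665 bp
Sorted largest to smallest: 665, 604, 380, 307 bp.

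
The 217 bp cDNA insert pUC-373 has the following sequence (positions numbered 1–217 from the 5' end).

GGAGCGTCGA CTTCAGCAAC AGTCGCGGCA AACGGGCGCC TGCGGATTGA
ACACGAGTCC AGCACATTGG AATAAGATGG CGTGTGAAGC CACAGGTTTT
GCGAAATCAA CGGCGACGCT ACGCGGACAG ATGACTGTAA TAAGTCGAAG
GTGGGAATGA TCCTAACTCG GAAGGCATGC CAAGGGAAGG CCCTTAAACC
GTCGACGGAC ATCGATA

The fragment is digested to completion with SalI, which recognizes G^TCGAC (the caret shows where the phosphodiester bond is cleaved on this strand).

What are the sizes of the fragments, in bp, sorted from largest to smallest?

195, 16, 6 bp

SalI sites (GTCGAC) start at positions 6, 201.
SalI cuts after the first base of each site, so after positions 6, 201.
Linear molecule, 2 cuts → 3 fragments:
  1–6 → 6 bp
  7–201 → 195 bp
  202–217 → 16 bp
Sorted largest to smallest: 195, 16, 6 bp.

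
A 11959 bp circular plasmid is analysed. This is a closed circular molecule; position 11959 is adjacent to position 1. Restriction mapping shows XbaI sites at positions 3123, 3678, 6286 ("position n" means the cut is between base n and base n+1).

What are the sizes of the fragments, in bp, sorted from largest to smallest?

Circular molecule, 3 cuts → 3 fragments:
  3678 − 3123 = 555 bp
  6286 − 3678 = 2608 bp
  wrap: 11959 − 6286 + 3123 = 8796 bp
Sorted largest to smallest: 8796, 2608, 555 bp.

8796, 2608, 555 bp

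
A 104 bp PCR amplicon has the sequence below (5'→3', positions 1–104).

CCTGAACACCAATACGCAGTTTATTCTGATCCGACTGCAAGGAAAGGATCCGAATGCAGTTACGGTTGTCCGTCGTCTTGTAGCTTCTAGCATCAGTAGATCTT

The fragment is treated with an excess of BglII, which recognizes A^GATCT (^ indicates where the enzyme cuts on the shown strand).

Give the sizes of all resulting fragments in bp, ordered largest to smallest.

The BglII site (AGATCT) starts at position 98.
BglII cuts after the first base of each site, so after position 98.
Linear molecule, 1 cut → 2 fragments:
  1–98 → 98 bp
  99–104 → 6 bp
Sorted largest to smallest: 98, 6 bp.

98, 6 bp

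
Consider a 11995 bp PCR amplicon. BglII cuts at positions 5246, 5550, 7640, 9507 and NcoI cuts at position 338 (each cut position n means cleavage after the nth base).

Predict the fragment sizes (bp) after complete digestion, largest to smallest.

Combined cut positions (sorted): 338, 5246, 5550, 7640, 9507.
Linear molecule, 5 cuts → 6 fragments:
  338 − 0 = 338 bp
  5246 − 338 = 4908 bp
  5550 − 5246 = 304 bp
  7640 − 5550 = 2090 bp
  9507 − 7640 = 1867 bp
  11995 − 9507 = 2488 bp
Sorted largest to smallest: 4908, 2488, 2090, 1867, 338, 304 bp.

4908, 2488, 2090, 1867, 338, 304 bp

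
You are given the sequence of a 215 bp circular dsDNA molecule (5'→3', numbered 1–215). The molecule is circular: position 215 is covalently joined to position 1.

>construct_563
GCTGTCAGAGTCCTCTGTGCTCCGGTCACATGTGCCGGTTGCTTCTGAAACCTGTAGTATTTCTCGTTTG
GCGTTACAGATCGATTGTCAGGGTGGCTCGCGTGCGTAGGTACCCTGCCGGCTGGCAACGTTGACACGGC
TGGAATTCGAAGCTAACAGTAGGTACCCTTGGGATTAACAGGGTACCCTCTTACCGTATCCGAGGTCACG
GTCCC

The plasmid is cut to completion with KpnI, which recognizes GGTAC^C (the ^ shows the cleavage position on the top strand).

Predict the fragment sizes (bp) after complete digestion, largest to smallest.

KpnI sites (GGTACC) start at positions 109, 162, 182.
KpnI cuts after base 5 of each site (before the last base), so after positions 113, 166, 186.
Circular molecule, 3 cuts → 3 fragments:
  114–166 → 53 bp
  167–186 → 20 bp
  187–215 then 1–113 → 29 + 113 = 142 bp
Sorted largest to smallest: 142, 53, 20 bp.

142, 53, 20 bp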